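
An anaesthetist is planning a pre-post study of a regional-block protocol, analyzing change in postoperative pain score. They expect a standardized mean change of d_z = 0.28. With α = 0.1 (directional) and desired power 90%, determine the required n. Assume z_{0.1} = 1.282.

n = 84 pairs

For a paired (one-sample on differences) test: n = ((z_{α} + z_β) / d)².
z_{α} + z_β = 1.282 + 1.282 = 2.564.
n = (2.564 / 0.28)² = 9.157² = 83.85.
Round up.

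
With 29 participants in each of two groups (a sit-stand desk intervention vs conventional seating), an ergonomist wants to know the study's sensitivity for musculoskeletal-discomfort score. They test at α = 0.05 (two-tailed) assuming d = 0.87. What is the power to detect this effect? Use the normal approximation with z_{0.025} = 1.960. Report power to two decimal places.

power ≈ 0.91

For two equal groups, power = Φ(d·√(n/2) − z_{α/2}).
d·√(n/2) = 0.87 × √(29/2) = 0.87 × 3.808 = 3.313.
z_β = 3.313 − 1.960 = 1.353.
Power = Φ(1.353) = 0.912.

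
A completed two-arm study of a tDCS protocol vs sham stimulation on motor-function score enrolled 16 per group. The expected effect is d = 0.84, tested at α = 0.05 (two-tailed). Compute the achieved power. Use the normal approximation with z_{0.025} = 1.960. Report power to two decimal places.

For two equal groups, power = Φ(d·√(n/2) − z_{α/2}).
d·√(n/2) = 0.84 × √(16/2) = 0.84 × 2.828 = 2.376.
z_β = 2.376 − 1.960 = 0.416.
Power = Φ(0.416) = 0.661.

power ≈ 0.66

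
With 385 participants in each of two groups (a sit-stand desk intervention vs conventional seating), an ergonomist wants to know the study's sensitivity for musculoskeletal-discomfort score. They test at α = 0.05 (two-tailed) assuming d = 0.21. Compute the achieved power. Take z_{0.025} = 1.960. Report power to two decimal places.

For two equal groups, power = Φ(d·√(n/2) − z_{α/2}).
d·√(n/2) = 0.21 × √(385/2) = 0.21 × 13.874 = 2.914.
z_β = 2.914 − 1.960 = 0.954.
Power = Φ(0.954) = 0.830.

power ≈ 0.83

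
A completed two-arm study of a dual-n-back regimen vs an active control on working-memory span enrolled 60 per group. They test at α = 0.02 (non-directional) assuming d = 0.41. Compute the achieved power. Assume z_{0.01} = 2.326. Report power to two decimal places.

For two equal groups, power = Φ(d·√(n/2) − z_{α/2}).
d·√(n/2) = 0.41 × √(60/2) = 0.41 × 5.477 = 2.246.
z_β = 2.246 − 2.326 = -0.080.
Power = Φ(-0.080) = 0.468.

power ≈ 0.47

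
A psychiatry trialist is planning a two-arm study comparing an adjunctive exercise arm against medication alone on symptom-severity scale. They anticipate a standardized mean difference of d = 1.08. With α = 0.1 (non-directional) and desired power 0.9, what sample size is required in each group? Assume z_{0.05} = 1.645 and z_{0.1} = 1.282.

n = 15 per group

For two independent groups with equal n: n = 2·((z_{α/2} + z_β) / d)².
z_{α/2} + z_β = 1.645 + 1.282 = 2.927.
n = 2 × (2.927 / 1.08)² = 2 × 2.710² = 2 × 7.35 = 14.7.
Round up to the next whole participant.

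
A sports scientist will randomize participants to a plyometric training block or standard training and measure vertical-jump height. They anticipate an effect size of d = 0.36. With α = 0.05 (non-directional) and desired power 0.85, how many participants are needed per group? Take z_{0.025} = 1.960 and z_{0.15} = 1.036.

For two independent groups with equal n: n = 2·((z_{α/2} + z_β) / d)².
z_{α/2} + z_β = 1.960 + 1.036 = 2.996.
n = 2 × (2.996 / 0.36)² = 2 × 8.322² = 2 × 69.26 = 138.5.
Round up to the next whole participant.

n = 139 per group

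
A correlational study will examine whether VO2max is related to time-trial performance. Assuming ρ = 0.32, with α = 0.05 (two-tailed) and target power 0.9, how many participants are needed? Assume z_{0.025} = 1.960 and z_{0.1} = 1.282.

Fisher's z: C = ½·ln((1+r)/(1−r)) = ½·ln(1.9412) = 0.3316.
n = ((z_{α/2} + z_β)/C)² + 3.
(1.960 + 1.282) / 0.3316 = 3.242 / 0.3316 = 9.777.
n = 9.777² + 3 = 95.59 + 3 = 98.6.
Round up.

n = 99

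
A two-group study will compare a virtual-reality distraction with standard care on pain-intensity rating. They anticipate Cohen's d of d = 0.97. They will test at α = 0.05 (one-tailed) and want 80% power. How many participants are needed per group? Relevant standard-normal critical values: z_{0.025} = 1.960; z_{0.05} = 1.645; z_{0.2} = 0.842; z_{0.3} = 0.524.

n = 14 per group

For two independent groups with equal n: n = 2·((z_{α} + z_β) / d)².
z_{α} + z_β = 1.645 + 0.842 = 2.487.
n = 2 × (2.487 / 0.97)² = 2 × 2.564² = 2 × 6.57 = 13.1.
Round up to the next whole participant.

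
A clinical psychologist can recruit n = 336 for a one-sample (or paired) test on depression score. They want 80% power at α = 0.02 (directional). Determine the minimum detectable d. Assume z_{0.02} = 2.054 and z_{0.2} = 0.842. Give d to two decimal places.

For a single sample (or paired design) of n = 336: d_min = (z_{α} + z_β)/√n.
z-sum = 2.054 + 0.842 = 2.896.
d_min = 2.896 / √336 = 2.896 / 18.330 = 0.158.

d_min ≈ 0.16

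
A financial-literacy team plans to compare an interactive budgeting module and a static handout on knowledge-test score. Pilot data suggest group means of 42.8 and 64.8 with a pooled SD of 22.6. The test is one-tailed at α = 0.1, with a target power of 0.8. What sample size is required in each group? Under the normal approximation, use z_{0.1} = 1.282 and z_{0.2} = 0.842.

n = 10 per group

Cohen's d = |M₁ − M₂| / SD_pooled = |42.8 − 64.8| / 22.6 = 22.0 / 22.6 = 0.973.
For two independent groups with equal n: n = 2·((z_{α} + z_β) / d)².
z_{α} + z_β = 1.282 + 0.842 = 2.124.
n = 2 × (2.124 / 0.973)² = 2 × 2.183² = 2 × 4.77 = 9.5.
Round up to the next whole participant.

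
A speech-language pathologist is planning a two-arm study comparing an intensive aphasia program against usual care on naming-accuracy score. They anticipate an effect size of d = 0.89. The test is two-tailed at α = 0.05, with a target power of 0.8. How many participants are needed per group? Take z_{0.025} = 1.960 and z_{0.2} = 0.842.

For two independent groups with equal n: n = 2·((z_{α/2} + z_β) / d)².
z_{α/2} + z_β = 1.960 + 0.842 = 2.802.
n = 2 × (2.802 / 0.89)² = 2 × 3.148² = 2 × 9.91 = 19.8.
Round up to the next whole participant.

n = 20 per group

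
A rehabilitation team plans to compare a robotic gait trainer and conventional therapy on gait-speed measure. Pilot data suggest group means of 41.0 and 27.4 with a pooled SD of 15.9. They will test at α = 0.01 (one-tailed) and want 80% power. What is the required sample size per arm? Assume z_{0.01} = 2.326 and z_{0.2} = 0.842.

n = 28 per group

Cohen's d = |M₁ − M₂| / SD_pooled = |41.0 − 27.4| / 15.9 = 13.6 / 15.9 = 0.855.
For two independent groups with equal n: n = 2·((z_{α} + z_β) / d)².
z_{α} + z_β = 2.326 + 0.842 = 3.168.
n = 2 × (3.168 / 0.855)² = 2 × 3.705² = 2 × 13.73 = 27.5.
Round up to the next whole participant.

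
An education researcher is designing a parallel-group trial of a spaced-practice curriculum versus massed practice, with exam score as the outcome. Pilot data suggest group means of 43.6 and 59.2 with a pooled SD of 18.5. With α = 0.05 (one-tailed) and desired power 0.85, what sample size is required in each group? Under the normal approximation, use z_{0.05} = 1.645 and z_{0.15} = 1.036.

Cohen's d = |M₁ − M₂| / SD_pooled = |43.6 − 59.2| / 18.5 = 15.6 / 18.5 = 0.843.
For two independent groups with equal n: n = 2·((z_{α} + z_β) / d)².
z_{α} + z_β = 1.645 + 1.036 = 2.681.
n = 2 × (2.681 / 0.843)² = 2 × 3.180² = 2 × 10.11 = 20.2.
Round up to the next whole participant.

n = 21 per group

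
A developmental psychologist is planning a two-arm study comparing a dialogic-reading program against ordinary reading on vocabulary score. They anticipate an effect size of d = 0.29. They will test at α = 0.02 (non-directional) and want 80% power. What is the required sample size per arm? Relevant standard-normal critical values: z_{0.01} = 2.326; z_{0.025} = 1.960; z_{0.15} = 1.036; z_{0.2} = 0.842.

For two independent groups with equal n: n = 2·((z_{α/2} + z_β) / d)².
z_{α/2} + z_β = 2.326 + 0.842 = 3.168.
n = 2 × (3.168 / 0.29)² = 2 × 10.924² = 2 × 119.34 = 238.7.
Round up to the next whole participant.

n = 239 per group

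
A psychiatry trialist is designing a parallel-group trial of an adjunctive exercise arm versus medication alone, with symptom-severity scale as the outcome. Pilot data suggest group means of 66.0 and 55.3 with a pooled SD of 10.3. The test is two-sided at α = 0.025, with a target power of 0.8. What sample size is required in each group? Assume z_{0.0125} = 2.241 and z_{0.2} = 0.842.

Cohen's d = |M₁ − M₂| / SD_pooled = |66.0 − 55.3| / 10.3 = 10.7 / 10.3 = 1.039.
For two independent groups with equal n: n = 2·((z_{α/2} + z_β) / d)².
z_{α/2} + z_β = 2.241 + 0.842 = 3.083.
n = 2 × (3.083 / 1.039)² = 2 × 2.967² = 2 × 8.80 = 17.6.
Round up to the next whole participant.

n = 18 per group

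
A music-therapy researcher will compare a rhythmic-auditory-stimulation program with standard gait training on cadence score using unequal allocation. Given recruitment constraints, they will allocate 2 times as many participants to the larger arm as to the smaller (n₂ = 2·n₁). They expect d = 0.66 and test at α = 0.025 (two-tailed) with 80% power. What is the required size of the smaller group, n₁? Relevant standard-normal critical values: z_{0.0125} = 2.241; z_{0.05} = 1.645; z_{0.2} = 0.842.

With allocation ratio k = n₂/n₁ = 2, Var(x̄₁−x̄₂) = σ²(1/n₁ + 1/(k·n₁)) = σ²·(k+1)/(k·n₁).
So n₁ = (1 + 1/k)·((z_{α/2} + z_β)/d)² = 1.500 × (3.083/0.66)².
n₁ = 1.500 × 21.82 = 32.7.
Round up: n₁ = 33, giving n₂ = 2 × 33 = 66.

n₁ = 33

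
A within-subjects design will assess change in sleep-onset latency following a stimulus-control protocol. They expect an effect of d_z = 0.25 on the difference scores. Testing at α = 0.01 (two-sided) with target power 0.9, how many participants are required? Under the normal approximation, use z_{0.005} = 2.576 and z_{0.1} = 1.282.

n = 239 pairs

For a paired (one-sample on differences) test: n = ((z_{α/2} + z_β) / d)².
z_{α/2} + z_β = 2.576 + 1.282 = 3.858.
n = (3.858 / 0.25)² = 15.432² = 238.15.
Round up.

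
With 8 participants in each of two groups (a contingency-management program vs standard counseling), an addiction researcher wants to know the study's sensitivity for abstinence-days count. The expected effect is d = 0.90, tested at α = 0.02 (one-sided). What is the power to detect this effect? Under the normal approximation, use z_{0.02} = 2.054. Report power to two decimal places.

power ≈ 0.40

For two equal groups, power = Φ(d·√(n/2) − z_{α}).
d·√(n/2) = 0.90 × √(8/2) = 0.90 × 2.000 = 1.800.
z_β = 1.800 − 2.054 = -0.254.
Power = Φ(-0.254) = 0.400.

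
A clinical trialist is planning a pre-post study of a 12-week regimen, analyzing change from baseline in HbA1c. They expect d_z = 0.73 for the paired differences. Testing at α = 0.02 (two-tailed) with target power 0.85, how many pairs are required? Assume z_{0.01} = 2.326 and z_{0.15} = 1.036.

For a paired (one-sample on differences) test: n = ((z_{α/2} + z_β) / d)².
z_{α/2} + z_β = 2.326 + 1.036 = 3.362.
n = (3.362 / 0.73)² = 4.605² = 21.21.
Round up.

n = 22 pairs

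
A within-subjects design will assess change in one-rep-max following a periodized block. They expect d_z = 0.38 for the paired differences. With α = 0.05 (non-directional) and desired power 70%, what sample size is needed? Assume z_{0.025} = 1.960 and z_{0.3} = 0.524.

n = 43 pairs

For a paired (one-sample on differences) test: n = ((z_{α/2} + z_β) / d)².
z_{α/2} + z_β = 1.960 + 0.524 = 2.484.
n = (2.484 / 0.38)² = 6.537² = 42.73.
Round up.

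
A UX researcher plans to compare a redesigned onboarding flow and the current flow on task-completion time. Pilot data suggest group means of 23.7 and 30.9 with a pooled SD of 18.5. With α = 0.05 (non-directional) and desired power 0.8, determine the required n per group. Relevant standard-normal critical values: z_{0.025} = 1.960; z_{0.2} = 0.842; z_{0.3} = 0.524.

Cohen's d = |M₁ − M₂| / SD_pooled = |23.7 − 30.9| / 18.5 = 7.2 / 18.5 = 0.389.
For two independent groups with equal n: n = 2·((z_{α/2} + z_β) / d)².
z_{α/2} + z_β = 1.960 + 0.842 = 2.802.
n = 2 × (2.802 / 0.389)² = 2 × 7.203² = 2 × 51.88 = 103.8.
Round up to the next whole participant.

n = 104 per group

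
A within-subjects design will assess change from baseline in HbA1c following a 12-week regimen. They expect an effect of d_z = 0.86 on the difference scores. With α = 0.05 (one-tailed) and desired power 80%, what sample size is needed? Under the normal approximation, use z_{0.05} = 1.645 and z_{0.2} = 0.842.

n = 9 pairs

For a paired (one-sample on differences) test: n = ((z_{α} + z_β) / d)².
z_{α} + z_β = 1.645 + 0.842 = 2.487.
n = (2.487 / 0.86)² = 2.892² = 8.36.
Round up.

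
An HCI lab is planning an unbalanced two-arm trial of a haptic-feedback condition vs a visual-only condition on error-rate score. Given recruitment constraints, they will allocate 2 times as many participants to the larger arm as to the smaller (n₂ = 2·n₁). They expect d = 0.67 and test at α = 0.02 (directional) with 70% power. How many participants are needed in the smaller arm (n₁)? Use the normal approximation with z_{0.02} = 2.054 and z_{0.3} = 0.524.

n₁ = 23

With allocation ratio k = n₂/n₁ = 2, Var(x̄₁−x̄₂) = σ²(1/n₁ + 1/(k·n₁)) = σ²·(k+1)/(k·n₁).
So n₁ = (1 + 1/k)·((z_{α} + z_β)/d)² = 1.500 × (2.578/0.67)².
n₁ = 1.500 × 14.81 = 22.2.
Round up: n₁ = 23, giving n₂ = 2 × 23 = 46.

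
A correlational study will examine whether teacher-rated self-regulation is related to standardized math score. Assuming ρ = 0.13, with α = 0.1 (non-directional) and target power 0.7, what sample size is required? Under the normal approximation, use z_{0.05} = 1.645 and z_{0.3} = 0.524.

n = 279

Fisher's z: C = ½·ln((1+r)/(1−r)) = ½·ln(1.2989) = 0.1307.
n = ((z_{α/2} + z_β)/C)² + 3.
(1.645 + 0.524) / 0.1307 = 2.169 / 0.1307 = 16.595.
n = 16.595² + 3 = 275.40 + 3 = 278.4.
Round up.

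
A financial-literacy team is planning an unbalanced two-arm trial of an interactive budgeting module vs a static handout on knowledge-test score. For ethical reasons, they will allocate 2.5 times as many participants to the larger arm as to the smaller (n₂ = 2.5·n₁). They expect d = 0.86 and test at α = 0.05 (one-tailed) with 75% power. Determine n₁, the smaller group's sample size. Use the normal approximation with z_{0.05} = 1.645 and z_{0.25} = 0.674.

With allocation ratio k = n₂/n₁ = 2.5, Var(x̄₁−x̄₂) = σ²(1/n₁ + 1/(k·n₁)) = σ²·(k+1)/(k·n₁).
So n₁ = (1 + 1/k)·((z_{α} + z_β)/d)² = 1.400 × (2.319/0.86)².
n₁ = 1.400 × 7.27 = 10.2.
Round up: n₁ = 11, giving n₂ = ⌈2.5 × 11⌉ = ⌈27.5⌉ = 28.

n₁ = 11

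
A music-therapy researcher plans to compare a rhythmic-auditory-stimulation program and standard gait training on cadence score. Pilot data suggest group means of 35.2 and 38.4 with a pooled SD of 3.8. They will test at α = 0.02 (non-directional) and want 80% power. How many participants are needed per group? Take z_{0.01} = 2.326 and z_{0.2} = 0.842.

Cohen's d = |M₁ − M₂| / SD_pooled = |35.2 − 38.4| / 3.8 = 3.2 / 3.8 = 0.842.
For two independent groups with equal n: n = 2·((z_{α/2} + z_β) / d)².
z_{α/2} + z_β = 2.326 + 0.842 = 3.168.
n = 2 × (3.168 / 0.842)² = 2 × 3.762² = 2 × 14.16 = 28.3.
Round up to the next whole participant.

n = 29 per group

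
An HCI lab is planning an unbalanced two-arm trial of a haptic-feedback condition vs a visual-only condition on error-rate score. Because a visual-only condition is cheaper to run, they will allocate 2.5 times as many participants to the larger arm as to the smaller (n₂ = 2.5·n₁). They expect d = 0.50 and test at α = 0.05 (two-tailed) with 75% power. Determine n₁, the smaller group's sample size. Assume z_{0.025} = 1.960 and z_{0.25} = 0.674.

With allocation ratio k = n₂/n₁ = 2.5, Var(x̄₁−x̄₂) = σ²(1/n₁ + 1/(k·n₁)) = σ²·(k+1)/(k·n₁).
So n₁ = (1 + 1/k)·((z_{α/2} + z_β)/d)² = 1.400 × (2.634/0.50)².
n₁ = 1.400 × 27.75 = 38.9.
Round up: n₁ = 39, giving n₂ = ⌈2.5 × 39⌉ = ⌈97.5⌉ = 98.

n₁ = 39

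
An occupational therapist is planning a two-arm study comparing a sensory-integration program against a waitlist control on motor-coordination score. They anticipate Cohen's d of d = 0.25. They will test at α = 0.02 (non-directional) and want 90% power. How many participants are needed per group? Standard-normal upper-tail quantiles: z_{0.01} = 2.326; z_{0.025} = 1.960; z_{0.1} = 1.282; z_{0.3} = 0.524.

For two independent groups with equal n: n = 2·((z_{α/2} + z_β) / d)².
z_{α/2} + z_β = 2.326 + 1.282 = 3.608.
n = 2 × (3.608 / 0.25)² = 2 × 14.432² = 2 × 208.28 = 416.6.
Round up to the next whole participant.

n = 417 per group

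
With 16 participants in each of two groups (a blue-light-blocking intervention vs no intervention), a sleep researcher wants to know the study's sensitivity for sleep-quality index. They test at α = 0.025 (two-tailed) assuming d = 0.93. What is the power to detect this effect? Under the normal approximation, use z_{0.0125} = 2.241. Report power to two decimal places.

power ≈ 0.65

For two equal groups, power = Φ(d·√(n/2) − z_{α/2}).
d·√(n/2) = 0.93 × √(16/2) = 0.93 × 2.828 = 2.630.
z_β = 2.630 − 2.241 = 0.389.
Power = Φ(0.389) = 0.652.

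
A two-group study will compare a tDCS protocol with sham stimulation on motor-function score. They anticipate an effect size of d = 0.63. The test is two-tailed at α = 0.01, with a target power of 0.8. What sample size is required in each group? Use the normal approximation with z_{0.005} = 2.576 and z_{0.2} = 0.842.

For two independent groups with equal n: n = 2·((z_{α/2} + z_β) / d)².
z_{α/2} + z_β = 2.576 + 0.842 = 3.418.
n = 2 × (3.418 / 0.63)² = 2 × 5.425² = 2 × 29.43 = 58.9.
Round up to the next whole participant.

n = 59 per group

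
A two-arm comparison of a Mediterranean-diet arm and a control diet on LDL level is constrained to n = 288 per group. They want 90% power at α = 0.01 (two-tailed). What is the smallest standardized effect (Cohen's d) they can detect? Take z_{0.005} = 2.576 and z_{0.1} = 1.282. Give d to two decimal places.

d_min ≈ 0.32

For two independent groups of n = 288 each: d_min = (z_{α/2} + z_β)·√(2/n).
z-sum = 2.576 + 1.282 = 3.858.
d_min = 3.858 × √(2/288) = 3.858 × 0.0833 = 0.322.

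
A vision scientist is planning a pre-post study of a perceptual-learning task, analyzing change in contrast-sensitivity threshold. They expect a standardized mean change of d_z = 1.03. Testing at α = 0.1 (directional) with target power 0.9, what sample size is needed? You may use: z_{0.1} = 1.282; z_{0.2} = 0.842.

For a paired (one-sample on differences) test: n = ((z_{α} + z_β) / d)².
z_{α} + z_β = 1.282 + 1.282 = 2.564.
n = (2.564 / 1.03)² = 2.489² = 6.20.
Round up.

n = 7 pairs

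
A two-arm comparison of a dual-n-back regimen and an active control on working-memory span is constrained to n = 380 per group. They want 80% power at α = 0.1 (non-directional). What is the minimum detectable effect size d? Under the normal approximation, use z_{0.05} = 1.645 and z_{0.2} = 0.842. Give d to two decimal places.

d_min ≈ 0.18

For two independent groups of n = 380 each: d_min = (z_{α/2} + z_β)·√(2/n).
z-sum = 1.645 + 0.842 = 2.487.
d_min = 2.487 × √(2/380) = 2.487 × 0.0725 = 0.180.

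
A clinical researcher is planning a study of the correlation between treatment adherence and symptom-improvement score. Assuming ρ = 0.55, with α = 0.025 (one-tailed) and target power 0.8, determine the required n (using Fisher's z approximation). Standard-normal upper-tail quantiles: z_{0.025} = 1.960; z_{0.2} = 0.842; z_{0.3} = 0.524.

n = 24

Fisher's z: C = ½·ln((1+r)/(1−r)) = ½·ln(3.4444) = 0.6184.
n = ((z_{α} + z_β)/C)² + 3.
(1.960 + 0.842) / 0.6184 = 2.802 / 0.6184 = 4.531.
n = 4.531² + 3 = 20.53 + 3 = 23.5.
Round up.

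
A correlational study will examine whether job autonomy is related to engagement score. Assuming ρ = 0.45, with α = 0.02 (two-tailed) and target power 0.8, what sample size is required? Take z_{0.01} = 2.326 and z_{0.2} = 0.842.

Fisher's z: C = ½·ln((1+r)/(1−r)) = ½·ln(2.6364) = 0.4847.
n = ((z_{α/2} + z_β)/C)² + 3.
(2.326 + 0.842) / 0.4847 = 3.168 / 0.4847 = 6.536.
n = 6.536² + 3 = 42.72 + 3 = 45.7.
Round up.

n = 46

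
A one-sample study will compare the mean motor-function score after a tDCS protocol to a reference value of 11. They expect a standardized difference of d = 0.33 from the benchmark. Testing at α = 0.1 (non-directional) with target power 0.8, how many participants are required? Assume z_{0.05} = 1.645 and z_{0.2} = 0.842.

For a one-sample test: n = ((z_{α/2} + z_β) / d)².
z_{α/2} + z_β = 1.645 + 0.842 = 2.487.
n = (2.487 / 0.33)² = 7.536² = 56.80.
Round up.

n = 57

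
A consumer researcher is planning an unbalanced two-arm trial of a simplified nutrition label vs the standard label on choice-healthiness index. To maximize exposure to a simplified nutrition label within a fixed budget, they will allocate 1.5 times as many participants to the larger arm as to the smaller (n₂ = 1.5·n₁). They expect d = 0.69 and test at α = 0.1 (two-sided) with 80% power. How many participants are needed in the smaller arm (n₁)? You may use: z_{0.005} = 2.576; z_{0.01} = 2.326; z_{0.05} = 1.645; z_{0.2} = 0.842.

With allocation ratio k = n₂/n₁ = 1.5, Var(x̄₁−x̄₂) = σ²(1/n₁ + 1/(k·n₁)) = σ²·(k+1)/(k·n₁).
So n₁ = (1 + 1/k)·((z_{α/2} + z_β)/d)² = 1.667 × (2.487/0.69)².
n₁ = 1.667 × 12.99 = 21.7.
Round up: n₁ = 22, giving n₂ = 1.5 × 22 = 33.

n₁ = 22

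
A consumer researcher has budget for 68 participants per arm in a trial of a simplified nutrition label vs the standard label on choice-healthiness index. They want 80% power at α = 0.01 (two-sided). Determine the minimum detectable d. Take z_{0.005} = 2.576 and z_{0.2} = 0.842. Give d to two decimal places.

d_min ≈ 0.59

For two independent groups of n = 68 each: d_min = (z_{α/2} + z_β)·√(2/n).
z-sum = 2.576 + 0.842 = 3.418.
d_min = 3.418 × √(2/68) = 3.418 × 0.1715 = 0.586.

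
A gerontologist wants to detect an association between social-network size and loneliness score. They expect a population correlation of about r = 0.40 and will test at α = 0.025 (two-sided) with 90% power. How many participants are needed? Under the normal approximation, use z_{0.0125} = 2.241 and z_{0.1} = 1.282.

n = 73

Fisher's z: C = ½·ln((1+r)/(1−r)) = ½·ln(2.3333) = 0.4236.
n = ((z_{α/2} + z_β)/C)² + 3.
(2.241 + 1.282) / 0.4236 = 3.523 / 0.4236 = 8.317.
n = 8.317² + 3 = 69.17 + 3 = 72.2.
Round up.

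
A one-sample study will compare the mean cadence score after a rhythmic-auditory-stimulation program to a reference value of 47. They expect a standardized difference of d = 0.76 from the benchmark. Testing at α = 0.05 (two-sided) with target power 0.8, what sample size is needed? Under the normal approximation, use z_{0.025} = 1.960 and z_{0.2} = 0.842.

n = 14

For a one-sample test: n = ((z_{α/2} + z_β) / d)².
z_{α/2} + z_β = 1.960 + 0.842 = 2.802.
n = (2.802 / 0.76)² = 3.687² = 13.59.
Round up.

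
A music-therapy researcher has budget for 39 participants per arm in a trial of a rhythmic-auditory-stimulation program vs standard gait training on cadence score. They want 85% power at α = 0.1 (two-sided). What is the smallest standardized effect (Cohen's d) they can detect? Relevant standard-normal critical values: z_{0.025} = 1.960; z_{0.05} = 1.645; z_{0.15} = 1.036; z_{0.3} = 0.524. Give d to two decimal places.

For two independent groups of n = 39 each: d_min = (z_{α/2} + z_β)·√(2/n).
z-sum = 1.645 + 1.036 = 2.681.
d_min = 2.681 × √(2/39) = 2.681 × 0.2265 = 0.607.

d_min ≈ 0.61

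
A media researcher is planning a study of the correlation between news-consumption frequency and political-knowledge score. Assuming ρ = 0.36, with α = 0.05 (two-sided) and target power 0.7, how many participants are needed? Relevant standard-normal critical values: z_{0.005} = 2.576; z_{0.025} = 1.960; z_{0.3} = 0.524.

n = 47

Fisher's z: C = ½·ln((1+r)/(1−r)) = ½·ln(2.1250) = 0.3769.
n = ((z_{α/2} + z_β)/C)² + 3.
(1.960 + 0.524) / 0.3769 = 2.484 / 0.3769 = 6.591.
n = 6.591² + 3 = 43.44 + 3 = 46.4.
Round up.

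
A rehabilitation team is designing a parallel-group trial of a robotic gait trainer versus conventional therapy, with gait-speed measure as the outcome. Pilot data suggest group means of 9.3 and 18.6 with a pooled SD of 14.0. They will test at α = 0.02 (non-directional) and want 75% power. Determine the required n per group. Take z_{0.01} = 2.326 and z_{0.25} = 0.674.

Cohen's d = |M₁ − M₂| / SD_pooled = |9.3 − 18.6| / 14.0 = 9.3 / 14.0 = 0.664.
For two independent groups with equal n: n = 2·((z_{α/2} + z_β) / d)².
z_{α/2} + z_β = 2.326 + 0.674 = 3.000.
n = 2 × (3.000 / 0.664)² = 2 × 4.518² = 2 × 20.41 = 40.8.
Round up to the next whole participant.

n = 41 per group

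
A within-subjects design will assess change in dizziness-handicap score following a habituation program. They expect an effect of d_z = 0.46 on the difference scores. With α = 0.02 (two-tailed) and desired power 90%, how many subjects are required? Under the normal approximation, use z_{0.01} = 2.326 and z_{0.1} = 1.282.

For a paired (one-sample on differences) test: n = ((z_{α/2} + z_β) / d)².
z_{α/2} + z_β = 2.326 + 1.282 = 3.608.
n = (3.608 / 0.46)² = 7.843² = 61.52.
Round up.

n = 62 pairs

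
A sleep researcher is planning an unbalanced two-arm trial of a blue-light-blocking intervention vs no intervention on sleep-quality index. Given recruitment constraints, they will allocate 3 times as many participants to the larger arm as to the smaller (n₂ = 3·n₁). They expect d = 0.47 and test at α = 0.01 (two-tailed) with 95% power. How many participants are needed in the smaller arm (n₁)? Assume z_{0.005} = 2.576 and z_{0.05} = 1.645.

n₁ = 108

With allocation ratio k = n₂/n₁ = 3, Var(x̄₁−x̄₂) = σ²(1/n₁ + 1/(k·n₁)) = σ²·(k+1)/(k·n₁).
So n₁ = (1 + 1/k)·((z_{α/2} + z_β)/d)² = 1.333 × (4.221/0.47)².
n₁ = 1.333 × 80.66 = 107.5.
Round up: n₁ = 108, giving n₂ = 3 × 108 = 324.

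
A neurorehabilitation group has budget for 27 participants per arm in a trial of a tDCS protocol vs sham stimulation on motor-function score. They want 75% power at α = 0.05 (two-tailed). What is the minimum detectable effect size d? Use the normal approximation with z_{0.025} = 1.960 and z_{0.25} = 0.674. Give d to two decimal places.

d_min ≈ 0.72

For two independent groups of n = 27 each: d_min = (z_{α/2} + z_β)·√(2/n).
z-sum = 1.960 + 0.674 = 2.634.
d_min = 2.634 × √(2/27) = 2.634 × 0.2722 = 0.717.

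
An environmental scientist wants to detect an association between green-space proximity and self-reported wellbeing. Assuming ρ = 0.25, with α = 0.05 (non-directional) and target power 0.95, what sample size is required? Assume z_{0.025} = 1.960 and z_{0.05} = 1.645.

n = 203

Fisher's z: C = ½·ln((1+r)/(1−r)) = ½·ln(1.6667) = 0.2554.
n = ((z_{α/2} + z_β)/C)² + 3.
(1.960 + 1.645) / 0.2554 = 3.605 / 0.2554 = 14.115.
n = 14.115² + 3 = 199.24 + 3 = 202.2.
Round up.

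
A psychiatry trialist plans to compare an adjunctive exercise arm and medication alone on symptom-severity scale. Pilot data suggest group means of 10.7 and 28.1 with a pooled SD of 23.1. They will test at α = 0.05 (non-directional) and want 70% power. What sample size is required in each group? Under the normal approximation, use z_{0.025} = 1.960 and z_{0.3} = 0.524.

Cohen's d = |M₁ − M₂| / SD_pooled = |10.7 − 28.1| / 23.1 = 17.4 / 23.1 = 0.753.
For two independent groups with equal n: n = 2·((z_{α/2} + z_β) / d)².
z_{α/2} + z_β = 1.960 + 0.524 = 2.484.
n = 2 × (2.484 / 0.753)² = 2 × 3.299² = 2 × 10.88 = 21.8.
Round up to the next whole participant.

n = 22 per group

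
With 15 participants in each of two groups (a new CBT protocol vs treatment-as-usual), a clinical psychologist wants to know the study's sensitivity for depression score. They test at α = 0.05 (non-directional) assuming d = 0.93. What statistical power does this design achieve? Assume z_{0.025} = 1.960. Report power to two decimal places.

For two equal groups, power = Φ(d·√(n/2) − z_{α/2}).
d·√(n/2) = 0.93 × √(15/2) = 0.93 × 2.739 = 2.547.
z_β = 2.547 − 1.960 = 0.587.
Power = Φ(0.587) = 0.721.

power ≈ 0.72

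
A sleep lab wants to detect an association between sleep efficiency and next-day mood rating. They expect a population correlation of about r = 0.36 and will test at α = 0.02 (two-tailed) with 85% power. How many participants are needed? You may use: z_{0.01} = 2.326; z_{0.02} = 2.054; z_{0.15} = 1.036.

n = 83

Fisher's z: C = ½·ln((1+r)/(1−r)) = ½·ln(2.1250) = 0.3769.
n = ((z_{α/2} + z_β)/C)² + 3.
(2.326 + 1.036) / 0.3769 = 3.362 / 0.3769 = 8.920.
n = 8.920² + 3 = 79.57 + 3 = 82.6.
Round up.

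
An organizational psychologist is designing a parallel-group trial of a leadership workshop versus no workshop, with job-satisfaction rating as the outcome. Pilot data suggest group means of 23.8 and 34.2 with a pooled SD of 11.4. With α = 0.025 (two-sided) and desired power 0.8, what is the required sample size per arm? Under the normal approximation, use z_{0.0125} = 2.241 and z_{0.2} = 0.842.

n = 23 per group

Cohen's d = |M₁ − M₂| / SD_pooled = |23.8 − 34.2| / 11.4 = 10.4 / 11.4 = 0.912.
For two independent groups with equal n: n = 2·((z_{α/2} + z_β) / d)².
z_{α/2} + z_β = 2.241 + 0.842 = 3.083.
n = 2 × (3.083 / 0.912)² = 2 × 3.380² = 2 × 11.43 = 22.9.
Round up to the next whole participant.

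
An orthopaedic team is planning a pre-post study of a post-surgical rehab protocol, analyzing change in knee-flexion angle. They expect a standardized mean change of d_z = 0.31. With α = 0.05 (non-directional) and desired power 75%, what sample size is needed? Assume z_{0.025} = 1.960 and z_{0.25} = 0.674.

For a paired (one-sample on differences) test: n = ((z_{α/2} + z_β) / d)².
z_{α/2} + z_β = 1.960 + 0.674 = 2.634.
n = (2.634 / 0.31)² = 8.497² = 72.20.
Round up.

n = 73 pairs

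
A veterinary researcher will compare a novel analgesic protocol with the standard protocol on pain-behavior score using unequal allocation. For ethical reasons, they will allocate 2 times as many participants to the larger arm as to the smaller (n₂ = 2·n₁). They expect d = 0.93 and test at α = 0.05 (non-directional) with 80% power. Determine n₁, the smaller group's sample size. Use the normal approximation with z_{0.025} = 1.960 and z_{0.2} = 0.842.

With allocation ratio k = n₂/n₁ = 2, Var(x̄₁−x̄₂) = σ²(1/n₁ + 1/(k·n₁)) = σ²·(k+1)/(k·n₁).
So n₁ = (1 + 1/k)·((z_{α/2} + z_β)/d)² = 1.500 × (2.802/0.93)².
n₁ = 1.500 × 9.08 = 13.6.
Round up: n₁ = 14, giving n₂ = 2 × 14 = 28.

n₁ = 14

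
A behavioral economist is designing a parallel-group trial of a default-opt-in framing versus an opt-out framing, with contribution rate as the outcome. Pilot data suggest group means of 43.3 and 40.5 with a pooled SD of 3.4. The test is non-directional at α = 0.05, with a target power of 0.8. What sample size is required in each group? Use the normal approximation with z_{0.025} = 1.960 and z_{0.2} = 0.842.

Cohen's d = |M₁ − M₂| / SD_pooled = |43.3 − 40.5| / 3.4 = 2.8 / 3.4 = 0.824.
For two independent groups with equal n: n = 2·((z_{α/2} + z_β) / d)².
z_{α/2} + z_β = 1.960 + 0.842 = 2.802.
n = 2 × (2.802 / 0.824)² = 2 × 3.400² = 2 × 11.56 = 23.1.
Round up to the next whole participant.

n = 24 per group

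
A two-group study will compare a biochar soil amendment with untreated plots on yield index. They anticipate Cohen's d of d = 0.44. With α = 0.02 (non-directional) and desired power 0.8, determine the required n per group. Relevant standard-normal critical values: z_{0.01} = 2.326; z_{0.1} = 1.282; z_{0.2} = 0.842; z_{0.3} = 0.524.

For two independent groups with equal n: n = 2·((z_{α/2} + z_β) / d)².
z_{α/2} + z_β = 2.326 + 0.842 = 3.168.
n = 2 × (3.168 / 0.44)² = 2 × 7.200² = 2 × 51.84 = 103.7.
Round up to the next whole participant.

n = 104 per group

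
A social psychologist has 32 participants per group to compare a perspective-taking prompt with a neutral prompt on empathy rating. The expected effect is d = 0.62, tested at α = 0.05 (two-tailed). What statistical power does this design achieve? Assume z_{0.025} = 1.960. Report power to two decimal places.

power ≈ 0.70

For two equal groups, power = Φ(d·√(n/2) − z_{α/2}).
d·√(n/2) = 0.62 × √(32/2) = 0.62 × 4.000 = 2.480.
z_β = 2.480 − 1.960 = 0.520.
Power = Φ(0.520) = 0.698.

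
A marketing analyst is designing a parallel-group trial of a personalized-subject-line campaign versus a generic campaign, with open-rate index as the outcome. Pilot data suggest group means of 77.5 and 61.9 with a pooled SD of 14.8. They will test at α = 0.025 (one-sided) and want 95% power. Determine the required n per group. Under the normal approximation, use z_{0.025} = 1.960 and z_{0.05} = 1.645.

n = 24 per group

Cohen's d = |M₁ − M₂| / SD_pooled = |77.5 − 61.9| / 14.8 = 15.6 / 14.8 = 1.054.
For two independent groups with equal n: n = 2·((z_{α} + z_β) / d)².
z_{α} + z_β = 1.960 + 1.645 = 3.605.
n = 2 × (3.605 / 1.054)² = 2 × 3.420² = 2 × 11.70 = 23.4.
Round up to the next whole participant.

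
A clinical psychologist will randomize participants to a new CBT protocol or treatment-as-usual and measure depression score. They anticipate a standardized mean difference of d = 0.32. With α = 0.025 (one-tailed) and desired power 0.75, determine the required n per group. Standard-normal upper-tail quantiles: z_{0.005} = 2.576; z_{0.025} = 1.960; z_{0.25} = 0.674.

For two independent groups with equal n: n = 2·((z_{α} + z_β) / d)².
z_{α} + z_β = 1.960 + 0.674 = 2.634.
n = 2 × (2.634 / 0.32)² = 2 × 8.231² = 2 × 67.75 = 135.5.
Round up to the next whole participant.

n = 136 per group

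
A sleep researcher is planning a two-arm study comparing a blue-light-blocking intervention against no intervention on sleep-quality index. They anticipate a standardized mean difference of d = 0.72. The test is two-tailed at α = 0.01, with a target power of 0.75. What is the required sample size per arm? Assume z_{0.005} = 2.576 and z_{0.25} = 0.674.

n = 41 per group

For two independent groups with equal n: n = 2·((z_{α/2} + z_β) / d)².
z_{α/2} + z_β = 2.576 + 0.674 = 3.250.
n = 2 × (3.250 / 0.72)² = 2 × 4.514² = 2 × 20.38 = 40.8.
Round up to the next whole participant.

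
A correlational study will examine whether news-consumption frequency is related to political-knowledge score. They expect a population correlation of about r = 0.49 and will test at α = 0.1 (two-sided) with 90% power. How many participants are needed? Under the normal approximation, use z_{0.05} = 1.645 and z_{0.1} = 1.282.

Fisher's z: C = ½·ln((1+r)/(1−r)) = ½·ln(2.9216) = 0.5361.
n = ((z_{α/2} + z_β)/C)² + 3.
(1.645 + 1.282) / 0.5361 = 2.927 / 0.5361 = 5.460.
n = 5.460² + 3 = 29.81 + 3 = 32.8.
Round up.

n = 33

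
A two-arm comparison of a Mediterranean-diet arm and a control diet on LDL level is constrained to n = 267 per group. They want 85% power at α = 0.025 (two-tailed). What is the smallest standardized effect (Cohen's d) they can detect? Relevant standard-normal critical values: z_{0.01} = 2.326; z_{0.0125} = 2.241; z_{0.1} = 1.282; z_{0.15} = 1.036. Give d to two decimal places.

d_min ≈ 0.28

For two independent groups of n = 267 each: d_min = (z_{α/2} + z_β)·√(2/n).
z-sum = 2.241 + 1.036 = 3.277.
d_min = 3.277 × √(2/267) = 3.277 × 0.0865 = 0.284.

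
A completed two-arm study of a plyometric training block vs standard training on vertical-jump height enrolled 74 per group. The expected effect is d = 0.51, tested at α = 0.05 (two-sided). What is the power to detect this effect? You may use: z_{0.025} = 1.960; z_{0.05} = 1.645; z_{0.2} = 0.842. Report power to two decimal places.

power ≈ 0.87

For two equal groups, power = Φ(d·√(n/2) − z_{α/2}).
d·√(n/2) = 0.51 × √(74/2) = 0.51 × 6.083 = 3.102.
z_β = 3.102 − 1.960 = 1.142.
Power = Φ(1.142) = 0.873.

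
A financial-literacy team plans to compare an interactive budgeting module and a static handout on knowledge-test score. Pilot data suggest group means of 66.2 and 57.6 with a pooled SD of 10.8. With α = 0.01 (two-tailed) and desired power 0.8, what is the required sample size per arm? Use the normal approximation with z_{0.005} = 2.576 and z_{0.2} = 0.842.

n = 37 per group

Cohen's d = |M₁ − M₂| / SD_pooled = |66.2 − 57.6| / 10.8 = 8.6 / 10.8 = 0.796.
For two independent groups with equal n: n = 2·((z_{α/2} + z_β) / d)².
z_{α/2} + z_β = 2.576 + 0.842 = 3.418.
n = 2 × (3.418 / 0.796)² = 2 × 4.294² = 2 × 18.44 = 36.9.
Round up to the next whole participant.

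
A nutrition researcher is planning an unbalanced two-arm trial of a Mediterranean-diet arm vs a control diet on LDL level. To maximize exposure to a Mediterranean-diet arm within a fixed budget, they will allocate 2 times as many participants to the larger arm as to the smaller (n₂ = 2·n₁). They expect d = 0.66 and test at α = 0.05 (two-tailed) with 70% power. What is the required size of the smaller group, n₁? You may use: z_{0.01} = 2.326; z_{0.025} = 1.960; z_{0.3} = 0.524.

With allocation ratio k = n₂/n₁ = 2, Var(x̄₁−x̄₂) = σ²(1/n₁ + 1/(k·n₁)) = σ²·(k+1)/(k·n₁).
So n₁ = (1 + 1/k)·((z_{α/2} + z_β)/d)² = 1.500 × (2.484/0.66)².
n₁ = 1.500 × 14.16 = 21.2.
Round up: n₁ = 22, giving n₂ = 2 × 22 = 44.

n₁ = 22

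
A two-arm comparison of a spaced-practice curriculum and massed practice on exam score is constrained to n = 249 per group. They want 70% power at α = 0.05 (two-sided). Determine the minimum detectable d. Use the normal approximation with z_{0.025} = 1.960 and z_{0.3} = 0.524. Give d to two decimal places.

For two independent groups of n = 249 each: d_min = (z_{α/2} + z_β)·√(2/n).
z-sum = 1.960 + 0.524 = 2.484.
d_min = 2.484 × √(2/249) = 2.484 × 0.0896 = 0.223.

d_min ≈ 0.22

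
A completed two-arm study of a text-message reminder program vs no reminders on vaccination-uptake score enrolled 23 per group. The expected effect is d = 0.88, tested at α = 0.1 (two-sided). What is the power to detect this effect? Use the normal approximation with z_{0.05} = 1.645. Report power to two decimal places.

For two equal groups, power = Φ(d·√(n/2) − z_{α/2}).
d·√(n/2) = 0.88 × √(23/2) = 0.88 × 3.391 = 2.984.
z_β = 2.984 − 1.645 = 1.339.
Power = Φ(1.339) = 0.910.

power ≈ 0.91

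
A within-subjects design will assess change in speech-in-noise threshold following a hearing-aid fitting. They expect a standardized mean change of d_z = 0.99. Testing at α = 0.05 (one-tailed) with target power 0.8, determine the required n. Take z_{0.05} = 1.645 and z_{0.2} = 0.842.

For a paired (one-sample on differences) test: n = ((z_{α} + z_β) / d)².
z_{α} + z_β = 1.645 + 0.842 = 2.487.
n = (2.487 / 0.99)² = 2.512² = 6.31.
Round up.

n = 7 pairs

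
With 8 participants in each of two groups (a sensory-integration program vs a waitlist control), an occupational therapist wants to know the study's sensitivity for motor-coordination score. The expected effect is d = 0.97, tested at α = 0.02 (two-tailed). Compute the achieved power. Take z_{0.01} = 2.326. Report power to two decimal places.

For two equal groups, power = Φ(d·√(n/2) − z_{α/2}).
d·√(n/2) = 0.97 × √(8/2) = 0.97 × 2.000 = 1.940.
z_β = 1.940 − 2.326 = -0.386.
Power = Φ(-0.386) = 0.350.

power ≈ 0.35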